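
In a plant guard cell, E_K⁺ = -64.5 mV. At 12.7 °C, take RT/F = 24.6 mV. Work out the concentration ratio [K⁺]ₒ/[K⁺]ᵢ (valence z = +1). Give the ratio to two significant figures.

ln([out]/[in]) = E·z/(24.6) = -64.5 × 1 / 24.6 = -2.6220
[out]/[in] = e^(-2.6220) = 0.07266

0.073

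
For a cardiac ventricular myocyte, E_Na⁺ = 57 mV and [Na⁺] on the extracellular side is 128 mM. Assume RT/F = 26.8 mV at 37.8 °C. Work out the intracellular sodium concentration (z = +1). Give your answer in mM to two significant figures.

Nernst: E = (26.8/1) · ln([out]/[in]), so ln([out]/[in]) = 57.0 × 1 / 26.8 = 2.1269.
[out]/[in] = e^(2.1269) = 8.389.
[in] = 128 / 8.389 = 15.26 mM.

15 mM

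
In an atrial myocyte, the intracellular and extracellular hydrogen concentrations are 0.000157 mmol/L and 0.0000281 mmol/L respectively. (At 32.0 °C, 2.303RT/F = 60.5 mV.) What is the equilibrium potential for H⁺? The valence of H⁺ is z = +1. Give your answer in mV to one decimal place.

E = (60.5/z) · log₁₀([H⁺]_out/[H⁺]_in) with z = +1.
= (60.5/1) · log₁₀(0.0000281/0.000157) = 60.50 · log₁₀(0.179)
= 60.50 · (-0.7472) = -45.21 mV

-45.2 mV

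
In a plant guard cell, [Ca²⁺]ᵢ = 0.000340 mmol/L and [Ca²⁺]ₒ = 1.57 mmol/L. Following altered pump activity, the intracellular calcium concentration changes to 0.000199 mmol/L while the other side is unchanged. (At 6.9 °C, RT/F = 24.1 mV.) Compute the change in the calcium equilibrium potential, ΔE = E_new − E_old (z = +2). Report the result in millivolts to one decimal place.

6.5 mV

E_old = (24.1/2)·ln(1.57/0.000340) = 101.67 mV
E_new = (24.1/2)·ln(1.57/0.000199) = 108.13 mV
ΔE = 108.13 − (101.67) = 6.45 mV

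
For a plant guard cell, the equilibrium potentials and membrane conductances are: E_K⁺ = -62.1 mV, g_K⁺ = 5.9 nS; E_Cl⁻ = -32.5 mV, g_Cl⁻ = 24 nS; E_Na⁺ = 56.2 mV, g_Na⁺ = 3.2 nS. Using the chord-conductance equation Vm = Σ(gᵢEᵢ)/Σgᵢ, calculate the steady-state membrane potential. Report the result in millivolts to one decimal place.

-29.2 mV

Σ gᵢEᵢ = 5.9·(-62.1) + 24·(-32.5) + 3.2·(56.2) = -966.55
Σ gᵢ = 5.9 + 24 + 3.2 = 33.1
Vm = -966.55 / 33.1 = -29.20 mV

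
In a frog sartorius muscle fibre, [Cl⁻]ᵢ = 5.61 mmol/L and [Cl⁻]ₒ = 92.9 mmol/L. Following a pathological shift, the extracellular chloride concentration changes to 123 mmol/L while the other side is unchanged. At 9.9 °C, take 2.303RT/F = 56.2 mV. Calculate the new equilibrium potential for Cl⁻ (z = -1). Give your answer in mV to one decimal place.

After the shift: [Cl⁻]_out = 123, [Cl⁻]_in = 5.61 mmol/L.
E_new = (56.2/-1)·log₁₀(123/5.61) = -56.20 · (1.3409) = -75.36 mV

-75.4 mV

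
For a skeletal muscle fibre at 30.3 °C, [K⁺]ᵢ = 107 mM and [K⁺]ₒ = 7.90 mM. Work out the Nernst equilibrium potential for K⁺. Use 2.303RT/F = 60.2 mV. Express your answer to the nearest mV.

E = (60.2/z) · log₁₀([K⁺]_out/[K⁺]_in) with z = +1.
= (60.2/1) · log₁₀(7.90/107) = 60.20 · log₁₀(0.07383)
= 60.20 · (-1.1318) = -68.13 mV

-68 mV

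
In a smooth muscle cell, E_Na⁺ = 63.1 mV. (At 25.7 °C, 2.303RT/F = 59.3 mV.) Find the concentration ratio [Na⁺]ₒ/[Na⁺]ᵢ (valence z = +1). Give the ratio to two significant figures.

log₁₀([out]/[in]) = E·z/(59.3) = 63.1 × 1 / 59.3 = 1.0641
[out]/[in] = 10^(1.0641) = 11.59

12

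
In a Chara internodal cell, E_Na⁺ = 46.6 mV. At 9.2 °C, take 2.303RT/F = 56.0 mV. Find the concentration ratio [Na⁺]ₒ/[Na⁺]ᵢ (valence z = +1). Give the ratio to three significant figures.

6.79

log₁₀([out]/[in]) = E·z/(56.0) = 46.6 × 1 / 56.0 = 0.8321
[out]/[in] = 10^(0.8321) = 6.794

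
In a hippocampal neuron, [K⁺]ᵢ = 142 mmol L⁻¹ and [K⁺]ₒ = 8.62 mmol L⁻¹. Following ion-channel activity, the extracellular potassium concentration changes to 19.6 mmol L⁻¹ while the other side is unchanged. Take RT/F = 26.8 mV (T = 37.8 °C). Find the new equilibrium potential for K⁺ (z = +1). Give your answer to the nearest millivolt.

After the shift: [K⁺]_out = 19.6, [K⁺]_in = 142 mmol L⁻¹.
E_new = (26.8/1)·ln(19.6/142) = 26.80 · (-1.9803) = -53.07 mV

-53 mV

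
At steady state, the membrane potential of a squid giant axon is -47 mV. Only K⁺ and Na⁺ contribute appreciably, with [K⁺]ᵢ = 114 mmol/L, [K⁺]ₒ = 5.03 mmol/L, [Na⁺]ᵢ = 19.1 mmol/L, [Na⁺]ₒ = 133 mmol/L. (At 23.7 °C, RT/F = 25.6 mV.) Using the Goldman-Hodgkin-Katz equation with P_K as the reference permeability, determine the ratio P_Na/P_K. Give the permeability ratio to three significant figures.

0.101

Let α = P_Na/P_K. GHK: Vm = 25.6·ln[(Kₒ + α·Naₒ)/(Kᵢ + α·Naᵢ)].
e^(Vm/25.6) = e^(-47.0/25.6) = 0.15946
So 0.15946·(Kᵢ + α·Naᵢ) = Kₒ + α·Naₒ → α = (0.15946·114.0 − 5.03) / (133.0 − 0.15946·19.1)
α = (18.18 − 5.03) / (133.0 − 3.046) = 13.15/130 = 0.1012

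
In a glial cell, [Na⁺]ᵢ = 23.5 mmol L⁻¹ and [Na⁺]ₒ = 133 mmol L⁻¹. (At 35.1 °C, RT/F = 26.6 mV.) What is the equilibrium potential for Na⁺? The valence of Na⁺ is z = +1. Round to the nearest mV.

46 mV

E = (26.6/z) · ln([Na⁺]_out/[Na⁺]_in) with z = +1.
= (26.6/1) · ln(133/23.5) = 26.60 · ln(5.66)
= 26.60 · (1.7333) = 46.11 mV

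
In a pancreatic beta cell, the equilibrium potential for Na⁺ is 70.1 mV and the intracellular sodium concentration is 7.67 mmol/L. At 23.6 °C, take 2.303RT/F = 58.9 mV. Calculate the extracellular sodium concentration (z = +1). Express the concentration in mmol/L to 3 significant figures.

119 mmol/L

Nernst: E = (58.9/1) · log₁₀([out]/[in]), so log₁₀([out]/[in]) = 70.1 × 1 / 58.9 = 1.1902.
[out]/[in] = 10^(1.1902) = 15.49.
[out] = 15.49 × 7.67 = 118.8 mmol/L.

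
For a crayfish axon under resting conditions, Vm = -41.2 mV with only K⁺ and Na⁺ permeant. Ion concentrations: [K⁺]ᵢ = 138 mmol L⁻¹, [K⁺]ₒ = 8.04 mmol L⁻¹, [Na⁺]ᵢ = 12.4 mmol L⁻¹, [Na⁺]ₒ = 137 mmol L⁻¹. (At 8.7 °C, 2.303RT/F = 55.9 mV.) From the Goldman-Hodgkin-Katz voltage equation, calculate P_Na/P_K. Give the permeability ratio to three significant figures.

0.128

Let α = P_Na/P_K. GHK: Vm = 55.9·log₁₀[(Kₒ + α·Naₒ)/(Kᵢ + α·Naᵢ)].
10^(Vm/55.9) = 10^(-41.2/55.9) = 0.18322
So 0.18322·(Kᵢ + α·Naᵢ) = Kₒ + α·Naₒ → α = (0.18322·138.0 − 8.04) / (137.0 − 0.18322·12.4)
α = (25.28 − 8.04) / (137.0 − 2.272) = 17.24/134.7 = 0.128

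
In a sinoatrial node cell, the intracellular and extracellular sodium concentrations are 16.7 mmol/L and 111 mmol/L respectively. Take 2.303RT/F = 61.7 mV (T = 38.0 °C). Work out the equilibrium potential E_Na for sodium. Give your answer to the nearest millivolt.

E = (61.7/z) · log₁₀([Na⁺]_out/[Na⁺]_in) with z = +1.
= (61.7/1) · log₁₀(111/16.7) = 61.70 · log₁₀(6.647)
= 61.70 · (0.8226) = 50.75 mV

51 mV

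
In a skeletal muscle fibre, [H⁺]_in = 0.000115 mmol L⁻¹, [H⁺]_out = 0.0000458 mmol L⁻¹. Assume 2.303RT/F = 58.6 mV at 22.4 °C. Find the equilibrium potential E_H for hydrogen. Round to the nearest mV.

E = (58.6/z) · log₁₀([H⁺]_out/[H⁺]_in) with z = +1.
= (58.6/1) · log₁₀(0.0000458/0.000115) = 58.60 · log₁₀(0.3983)
= 58.60 · (-0.3998) = -23.43 mV

-23 mV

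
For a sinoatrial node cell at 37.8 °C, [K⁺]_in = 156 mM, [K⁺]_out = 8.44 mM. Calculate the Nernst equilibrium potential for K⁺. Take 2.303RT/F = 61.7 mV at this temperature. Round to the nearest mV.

E = (61.7/z) · log₁₀([K⁺]_out/[K⁺]_in) with z = +1.
= (61.7/1) · log₁₀(8.44/156) = 61.70 · log₁₀(0.0541)
= 61.70 · (-1.2668) = -78.16 mV

-78 mV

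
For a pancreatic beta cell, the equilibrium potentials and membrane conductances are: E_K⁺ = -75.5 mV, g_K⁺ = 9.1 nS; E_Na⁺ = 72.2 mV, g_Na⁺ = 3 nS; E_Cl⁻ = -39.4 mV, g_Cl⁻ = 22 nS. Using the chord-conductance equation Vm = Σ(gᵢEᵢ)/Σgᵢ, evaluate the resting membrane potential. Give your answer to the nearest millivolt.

-39 mV

Σ gᵢEᵢ = 9.1·(-75.5) + 3·(72.2) + 22·(-39.4) = -1337.25
Σ gᵢ = 9.1 + 3 + 22 = 34.1
Vm = -1337.25 / 34.1 = -39.22 mV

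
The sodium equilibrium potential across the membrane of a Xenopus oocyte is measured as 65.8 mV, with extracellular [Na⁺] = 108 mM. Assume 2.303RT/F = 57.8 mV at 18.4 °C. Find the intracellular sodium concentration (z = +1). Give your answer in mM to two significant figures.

Nernst: E = (57.8/1) · log₁₀([out]/[in]), so log₁₀([out]/[in]) = 65.8 × 1 / 57.8 = 1.1384.
[out]/[in] = 10^(1.1384) = 13.75.
[in] = 108 / 13.75 = 7.853 mM.

7.9 mM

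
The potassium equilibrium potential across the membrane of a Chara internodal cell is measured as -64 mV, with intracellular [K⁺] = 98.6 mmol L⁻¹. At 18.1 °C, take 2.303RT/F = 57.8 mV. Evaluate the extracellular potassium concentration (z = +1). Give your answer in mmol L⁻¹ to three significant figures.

Nernst: E = (57.8/1) · log₁₀([out]/[in]), so log₁₀([out]/[in]) = -64.0 × 1 / 57.8 = -1.1073.
[out]/[in] = 10^(-1.1073) = 0.07811.
[out] = 0.07811 × 98.6 = 7.702 mmol L⁻¹.

7.70 mmol L⁻¹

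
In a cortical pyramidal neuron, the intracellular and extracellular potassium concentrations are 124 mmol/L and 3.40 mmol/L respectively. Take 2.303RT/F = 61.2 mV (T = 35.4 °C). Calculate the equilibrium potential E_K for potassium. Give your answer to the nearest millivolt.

E = (61.2/z) · log₁₀([K⁺]_out/[K⁺]_in) with z = +1.
= (61.2/1) · log₁₀(3.40/124) = 61.20 · log₁₀(0.02742)
= 61.20 · (-1.5619) = -95.59 mV

-96 mV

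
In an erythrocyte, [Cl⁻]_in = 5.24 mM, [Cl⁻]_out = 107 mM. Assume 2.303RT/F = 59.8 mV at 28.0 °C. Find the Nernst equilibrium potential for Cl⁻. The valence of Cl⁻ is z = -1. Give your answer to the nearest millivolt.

-78 mV

E = (59.8/z) · log₁₀([Cl⁻]_out/[Cl⁻]_in) with z = -1.
For an anion, dividing by z = -1 reverses the sign.
= (59.8/-1) · log₁₀(107/5.24) = -59.80 · log₁₀(20.42)
= -59.80 · (1.3101) = -78.34 mV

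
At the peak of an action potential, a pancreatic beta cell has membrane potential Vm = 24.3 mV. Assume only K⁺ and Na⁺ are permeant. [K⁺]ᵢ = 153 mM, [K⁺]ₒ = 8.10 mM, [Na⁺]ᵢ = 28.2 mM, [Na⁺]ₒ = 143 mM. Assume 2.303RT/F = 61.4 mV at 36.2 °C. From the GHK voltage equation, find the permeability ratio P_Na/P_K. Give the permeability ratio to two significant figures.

5.1

Let α = P_Na/P_K. GHK: Vm = 61.4·log₁₀[(Kₒ + α·Naₒ)/(Kᵢ + α·Naᵢ)].
10^(Vm/61.4) = 10^(24.3/61.4) = 2.4875
So 2.4875·(Kᵢ + α·Naᵢ) = Kₒ + α·Naₒ → α = (2.4875·153.0 − 8.1) / (143.0 − 2.4875·28.2)
α = (380.6 − 8.1) / (143.0 − 70.15) = 372.5/72.85 = 5.113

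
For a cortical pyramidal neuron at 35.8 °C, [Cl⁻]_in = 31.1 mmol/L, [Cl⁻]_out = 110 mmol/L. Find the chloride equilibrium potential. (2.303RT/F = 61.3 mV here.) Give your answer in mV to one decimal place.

E = (61.3/z) · log₁₀([Cl⁻]_out/[Cl⁻]_in) with z = -1.
For an anion, dividing by z = -1 reverses the sign.
= (61.3/-1) · log₁₀(110/31.1) = -61.30 · log₁₀(3.537)
= -61.30 · (0.5486) = -33.63 mV

-33.6 mV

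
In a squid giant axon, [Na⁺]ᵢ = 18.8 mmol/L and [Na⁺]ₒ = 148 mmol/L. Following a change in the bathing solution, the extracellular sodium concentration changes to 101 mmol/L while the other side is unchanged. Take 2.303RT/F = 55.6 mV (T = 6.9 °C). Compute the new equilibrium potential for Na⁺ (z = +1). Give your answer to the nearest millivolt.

After the shift: [Na⁺]_out = 101, [Na⁺]_in = 18.8 mmol/L.
E_new = (55.6/1)·log₁₀(101/18.8) = 55.60 · (0.7302) = 40.60 mV

41 mV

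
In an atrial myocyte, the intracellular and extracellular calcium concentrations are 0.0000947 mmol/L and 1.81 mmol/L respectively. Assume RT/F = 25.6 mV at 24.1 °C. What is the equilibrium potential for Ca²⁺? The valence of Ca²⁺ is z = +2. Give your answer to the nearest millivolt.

126 mV

E = (25.6/z) · ln([Ca²⁺]_out/[Ca²⁺]_in) with z = +2.
= (25.6/2) · ln(1.81/0.0000947) = 12.80 · ln(1.911e+04)
= 12.80 · (9.8581) = 126.18 mV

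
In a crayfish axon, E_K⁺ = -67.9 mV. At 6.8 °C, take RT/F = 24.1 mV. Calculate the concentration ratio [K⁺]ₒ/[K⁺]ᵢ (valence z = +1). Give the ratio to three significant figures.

0.0598

ln([out]/[in]) = E·z/(24.1) = -67.9 × 1 / 24.1 = -2.8174
[out]/[in] = e^(-2.8174) = 0.05976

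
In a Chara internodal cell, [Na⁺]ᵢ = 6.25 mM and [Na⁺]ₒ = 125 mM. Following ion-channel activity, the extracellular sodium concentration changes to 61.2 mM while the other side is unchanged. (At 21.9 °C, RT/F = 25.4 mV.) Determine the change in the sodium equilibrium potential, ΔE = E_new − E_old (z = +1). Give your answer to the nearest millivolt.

-18 mV

E_old = (25.4/1)·ln(125/6.25) = 76.09 mV
E_new = (25.4/1)·ln(61.2/6.25) = 57.95 mV
ΔE = 57.95 − (76.09) = -18.14 mV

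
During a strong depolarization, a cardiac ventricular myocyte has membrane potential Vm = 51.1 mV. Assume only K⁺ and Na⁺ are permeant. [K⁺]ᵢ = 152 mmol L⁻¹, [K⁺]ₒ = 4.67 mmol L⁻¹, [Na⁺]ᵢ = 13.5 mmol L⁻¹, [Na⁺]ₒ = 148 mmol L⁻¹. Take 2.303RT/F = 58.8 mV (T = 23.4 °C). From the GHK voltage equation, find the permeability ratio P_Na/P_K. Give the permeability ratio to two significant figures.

Let α = P_Na/P_K. GHK: Vm = 58.8·log₁₀[(Kₒ + α·Naₒ)/(Kᵢ + α·Naᵢ)].
10^(Vm/58.8) = 10^(51.1/58.8) = 7.3969
So 7.3969·(Kᵢ + α·Naᵢ) = Kₒ + α·Naₒ → α = (7.3969·152.0 − 4.67) / (148.0 − 7.3969·13.5)
α = (1124 − 4.67) / (148.0 − 99.86) = 1120/48.14 = 23.26

23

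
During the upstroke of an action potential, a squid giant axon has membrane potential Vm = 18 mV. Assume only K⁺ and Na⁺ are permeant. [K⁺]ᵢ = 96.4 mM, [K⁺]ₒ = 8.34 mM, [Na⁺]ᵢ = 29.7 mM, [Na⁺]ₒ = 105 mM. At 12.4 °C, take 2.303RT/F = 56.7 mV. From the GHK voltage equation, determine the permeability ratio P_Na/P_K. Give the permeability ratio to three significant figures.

4.43

Let α = P_Na/P_K. GHK: Vm = 56.7·log₁₀[(Kₒ + α·Naₒ)/(Kᵢ + α·Naᵢ)].
10^(Vm/56.7) = 10^(18.0/56.7) = 2.0771
So 2.0771·(Kᵢ + α·Naᵢ) = Kₒ + α·Naₒ → α = (2.0771·96.4 − 8.34) / (105.0 − 2.0771·29.7)
α = (200.2 − 8.34) / (105.0 − 61.69) = 191.9/43.31 = 4.431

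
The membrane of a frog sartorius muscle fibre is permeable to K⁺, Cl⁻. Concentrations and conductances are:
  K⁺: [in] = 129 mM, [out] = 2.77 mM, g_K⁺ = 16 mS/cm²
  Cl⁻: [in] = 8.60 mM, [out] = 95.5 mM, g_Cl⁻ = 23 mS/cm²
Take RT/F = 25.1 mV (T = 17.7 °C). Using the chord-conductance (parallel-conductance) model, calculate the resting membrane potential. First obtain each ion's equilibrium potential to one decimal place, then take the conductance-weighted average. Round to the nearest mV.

-75 mV

E_K⁺ = (25.1/1)·ln(2.77/129) = -96.4 mV
E_Cl⁻ = (25.1/-1)·ln(95.5/8.60) = -60.4 mV
Vm = (Σ gᵢEᵢ)/(Σ gᵢ) = (16·-96.4 + 23·-60.4) / (16 + 23)
= -2931.60 / 39 = -75.17 mV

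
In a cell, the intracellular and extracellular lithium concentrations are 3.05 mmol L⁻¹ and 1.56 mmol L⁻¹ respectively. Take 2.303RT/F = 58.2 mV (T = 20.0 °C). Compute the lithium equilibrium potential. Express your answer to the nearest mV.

-17 mV

E = (58.2/z) · log₁₀([Li⁺]_out/[Li⁺]_in) with z = +1.
= (58.2/1) · log₁₀(1.56/3.05) = 58.20 · log₁₀(0.5115)
= 58.20 · (-0.2912) = -16.95 mV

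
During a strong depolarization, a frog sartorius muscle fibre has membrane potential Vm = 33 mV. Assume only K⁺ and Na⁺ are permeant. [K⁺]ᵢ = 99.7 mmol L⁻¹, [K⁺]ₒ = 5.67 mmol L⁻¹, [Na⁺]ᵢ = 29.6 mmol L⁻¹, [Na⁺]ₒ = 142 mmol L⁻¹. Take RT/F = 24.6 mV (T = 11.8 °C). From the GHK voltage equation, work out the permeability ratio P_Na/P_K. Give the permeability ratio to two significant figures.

13

Let α = P_Na/P_K. GHK: Vm = 24.6·ln[(Kₒ + α·Naₒ)/(Kᵢ + α·Naᵢ)].
e^(Vm/24.6) = e^(33.0/24.6) = 3.8246
So 3.8246·(Kᵢ + α·Naᵢ) = Kₒ + α·Naₒ → α = (3.8246·99.7 − 5.67) / (142.0 − 3.8246·29.6)
α = (381.3 − 5.67) / (142.0 − 113.2) = 375.6/28.79 = 13.05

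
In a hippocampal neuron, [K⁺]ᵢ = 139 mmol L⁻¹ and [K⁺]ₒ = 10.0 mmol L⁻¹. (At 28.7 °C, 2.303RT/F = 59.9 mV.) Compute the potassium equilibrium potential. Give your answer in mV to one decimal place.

-68.5 mV

E = (59.9/z) · log₁₀([K⁺]_out/[K⁺]_in) with z = +1.
= (59.9/1) · log₁₀(10.0/139) = 59.90 · log₁₀(0.07194)
= 59.90 · (-1.1430) = -68.47 mV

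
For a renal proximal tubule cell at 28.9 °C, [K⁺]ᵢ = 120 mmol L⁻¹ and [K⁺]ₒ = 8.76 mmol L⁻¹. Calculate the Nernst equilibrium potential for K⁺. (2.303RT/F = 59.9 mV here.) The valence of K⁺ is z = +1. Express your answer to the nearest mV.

E = (59.9/z) · log₁₀([K⁺]_out/[K⁺]_in) with z = +1.
= (59.9/1) · log₁₀(8.76/120) = 59.90 · log₁₀(0.073)
= 59.90 · (-1.1367) = -68.09 mV

-68 mV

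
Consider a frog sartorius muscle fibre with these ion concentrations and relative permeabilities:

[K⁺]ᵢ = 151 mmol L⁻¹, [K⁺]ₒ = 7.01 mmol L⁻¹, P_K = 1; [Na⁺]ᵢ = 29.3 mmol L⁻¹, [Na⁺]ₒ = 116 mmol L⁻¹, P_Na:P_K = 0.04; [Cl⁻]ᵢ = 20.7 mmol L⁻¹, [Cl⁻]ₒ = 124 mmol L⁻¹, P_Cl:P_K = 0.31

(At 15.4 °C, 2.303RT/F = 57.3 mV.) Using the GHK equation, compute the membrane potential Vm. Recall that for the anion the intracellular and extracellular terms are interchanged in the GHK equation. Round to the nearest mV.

Vm = 57.3 · log₁₀[(Σ P·[cation]ₒ + Σ P·[anion]ᵢ) / (Σ P·[cation]ᵢ + Σ P·[anion]ₒ)]
Numerator = 1×7.01 + 0.04×116 + 0.31×20.7 = 18.07
Denominator = 1×151 + 0.04×29.3 + 0.31×124 = 190.6
Vm = 57.3 · log₁₀(0.094784) = 57.3 × (-1.0233) = -58.63 mV

-59 mV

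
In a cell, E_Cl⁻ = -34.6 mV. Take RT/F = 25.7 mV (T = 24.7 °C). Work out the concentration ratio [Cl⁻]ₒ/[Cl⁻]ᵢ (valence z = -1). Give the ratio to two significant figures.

ln([out]/[in]) = E·z/(25.7) = -34.6 × -1 / 25.7 = 1.3463
[out]/[in] = e^(1.3463) = 3.843

3.8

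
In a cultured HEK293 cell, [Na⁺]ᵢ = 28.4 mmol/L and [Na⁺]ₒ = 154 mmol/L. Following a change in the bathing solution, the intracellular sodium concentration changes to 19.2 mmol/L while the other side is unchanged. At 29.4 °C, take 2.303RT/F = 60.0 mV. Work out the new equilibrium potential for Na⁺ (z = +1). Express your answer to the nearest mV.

After the shift: [Na⁺]_out = 154, [Na⁺]_in = 19.2 mmol/L.
E_new = (60.0/1)·log₁₀(154/19.2) = 60.00 · (0.9042) = 54.25 mV

54 mV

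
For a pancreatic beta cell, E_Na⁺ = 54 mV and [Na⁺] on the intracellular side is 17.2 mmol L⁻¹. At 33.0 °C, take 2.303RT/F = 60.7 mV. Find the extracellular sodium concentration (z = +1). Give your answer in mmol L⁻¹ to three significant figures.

133 mmol L⁻¹

Nernst: E = (60.7/1) · log₁₀([out]/[in]), so log₁₀([out]/[in]) = 54.0 × 1 / 60.7 = 0.8896.
[out]/[in] = 10^(0.8896) = 7.756.
[out] = 7.756 × 17.2 = 133.4 mmol L⁻¹.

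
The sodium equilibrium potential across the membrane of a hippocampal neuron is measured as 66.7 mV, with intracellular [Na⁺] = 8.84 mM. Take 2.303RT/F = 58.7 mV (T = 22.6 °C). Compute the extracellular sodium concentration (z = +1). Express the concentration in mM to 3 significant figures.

Nernst: E = (58.7/1) · log₁₀([out]/[in]), so log₁₀([out]/[in]) = 66.7 × 1 / 58.7 = 1.1363.
[out]/[in] = 10^(1.1363) = 13.69.
[out] = 13.69 × 8.84 = 121 mM.

121 mM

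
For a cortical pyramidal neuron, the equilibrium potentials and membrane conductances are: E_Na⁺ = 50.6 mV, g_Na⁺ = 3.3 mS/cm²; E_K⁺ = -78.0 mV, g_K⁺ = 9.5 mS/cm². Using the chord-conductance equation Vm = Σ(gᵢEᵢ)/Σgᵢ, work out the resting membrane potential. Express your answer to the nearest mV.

-45 mV

Σ gᵢEᵢ = 3.3·(50.6) + 9.5·(-78.0) = -574.02
Σ gᵢ = 3.3 + 9.5 = 12.8
Vm = -574.02 / 12.8 = -44.85 mV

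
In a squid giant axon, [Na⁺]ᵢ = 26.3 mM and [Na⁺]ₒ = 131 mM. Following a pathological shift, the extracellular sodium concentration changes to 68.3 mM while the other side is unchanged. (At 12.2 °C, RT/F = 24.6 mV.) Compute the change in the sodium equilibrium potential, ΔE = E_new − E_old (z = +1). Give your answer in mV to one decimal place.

E_old = (24.6/1)·ln(131/26.3) = 39.50 mV
E_new = (24.6/1)·ln(68.3/26.3) = 23.48 mV
ΔE = 23.48 − (39.50) = -16.02 mV

-16.0 mV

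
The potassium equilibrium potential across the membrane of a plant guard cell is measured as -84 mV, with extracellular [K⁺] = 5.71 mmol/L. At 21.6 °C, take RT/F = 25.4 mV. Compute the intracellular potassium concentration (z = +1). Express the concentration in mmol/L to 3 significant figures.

Nernst: E = (25.4/1) · ln([out]/[in]), so ln([out]/[in]) = -84.0 × 1 / 25.4 = -3.3071.
[out]/[in] = e^(-3.3071) = 0.03662.
[in] = 5.71 / 0.03662 = 155.9 mmol/L.

156 mmol/L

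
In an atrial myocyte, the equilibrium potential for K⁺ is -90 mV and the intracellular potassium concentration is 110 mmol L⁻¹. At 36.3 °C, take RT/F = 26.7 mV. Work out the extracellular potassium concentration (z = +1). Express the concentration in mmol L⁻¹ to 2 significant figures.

Nernst: E = (26.7/1) · ln([out]/[in]), so ln([out]/[in]) = -90.0 × 1 / 26.7 = -3.3708.
[out]/[in] = e^(-3.3708) = 0.03436.
[out] = 0.03436 × 110 = 3.78 mmol L⁻¹.

3.8 mmol L⁻¹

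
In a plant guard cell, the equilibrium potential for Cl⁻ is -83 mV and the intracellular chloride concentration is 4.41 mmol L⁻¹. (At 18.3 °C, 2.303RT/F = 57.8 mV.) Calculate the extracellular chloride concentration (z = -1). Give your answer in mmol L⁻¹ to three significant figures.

Nernst: E = (57.8/-1) · log₁₀([out]/[in]), so log₁₀([out]/[in]) = -83.0 × -1 / 57.8 = 1.4360.
[out]/[in] = 10^(1.4360) = 27.29.
[out] = 27.29 × 4.41 = 120.3 mmol L⁻¹.

120 mmol L⁻¹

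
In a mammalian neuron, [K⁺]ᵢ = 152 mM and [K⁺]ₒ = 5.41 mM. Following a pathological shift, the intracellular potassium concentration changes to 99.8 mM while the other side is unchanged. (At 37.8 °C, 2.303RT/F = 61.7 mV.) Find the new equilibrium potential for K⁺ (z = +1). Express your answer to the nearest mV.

-78 mV

After the shift: [K⁺]_out = 5.41, [K⁺]_in = 99.8 mM.
E_new = (61.7/1)·log₁₀(5.41/99.8) = 61.70 · (-1.2659) = -78.11 mV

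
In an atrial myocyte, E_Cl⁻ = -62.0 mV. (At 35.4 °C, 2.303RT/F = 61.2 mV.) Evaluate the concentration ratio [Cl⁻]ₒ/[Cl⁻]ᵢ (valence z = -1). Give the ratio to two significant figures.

log₁₀([out]/[in]) = E·z/(61.2) = -62.0 × -1 / 61.2 = 1.0131
[out]/[in] = 10^(1.0131) = 10.31

10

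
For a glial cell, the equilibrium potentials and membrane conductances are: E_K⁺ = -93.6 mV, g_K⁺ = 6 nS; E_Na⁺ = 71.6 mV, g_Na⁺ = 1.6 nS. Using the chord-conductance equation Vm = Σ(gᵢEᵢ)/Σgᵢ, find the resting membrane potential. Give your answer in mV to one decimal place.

Σ gᵢEᵢ = 6·(-93.6) + 1.6·(71.6) = -447.04
Σ gᵢ = 6 + 1.6 = 7.6
Vm = -447.04 / 7.6 = -58.82 mV

-58.8 mV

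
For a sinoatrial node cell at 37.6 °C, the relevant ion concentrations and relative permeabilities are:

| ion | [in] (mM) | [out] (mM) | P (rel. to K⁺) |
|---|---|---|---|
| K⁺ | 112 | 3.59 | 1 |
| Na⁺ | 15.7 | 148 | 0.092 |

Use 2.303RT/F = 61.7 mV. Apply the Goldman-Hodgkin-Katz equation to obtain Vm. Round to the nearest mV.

-51 mV

Vm = 61.7 · log₁₀[(Σ P·[cation]ₒ + Σ P·[anion]ᵢ) / (Σ P·[cation]ᵢ + Σ P·[anion]ₒ)]
Numerator = 1×3.59 + 0.092×148 = 17.21
Denominator = 1×112 + 0.092×15.7 = 113.4
Vm = 61.7 · log₁₀(0.15167) = 61.7 × (-0.8191) = -50.54 mV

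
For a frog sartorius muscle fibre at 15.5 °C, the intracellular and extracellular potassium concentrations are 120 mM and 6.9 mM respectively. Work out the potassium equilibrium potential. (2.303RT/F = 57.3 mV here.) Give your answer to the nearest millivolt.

E = (57.3/z) · log₁₀([K⁺]_out/[K⁺]_in) with z = +1.
= (57.3/1) · log₁₀(6.9/120) = 57.30 · log₁₀(0.0575)
= 57.30 · (-1.2403) = -71.07 mV

-71 mV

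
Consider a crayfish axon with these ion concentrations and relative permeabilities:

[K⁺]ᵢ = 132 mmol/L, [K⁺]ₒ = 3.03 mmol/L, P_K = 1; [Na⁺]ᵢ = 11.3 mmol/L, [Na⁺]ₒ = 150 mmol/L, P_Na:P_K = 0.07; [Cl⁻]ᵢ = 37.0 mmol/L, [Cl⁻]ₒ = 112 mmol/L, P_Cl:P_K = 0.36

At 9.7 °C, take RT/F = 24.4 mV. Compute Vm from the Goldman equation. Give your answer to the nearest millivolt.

Vm = 24.4 · ln[(Σ P·[cation]ₒ + Σ P·[anion]ᵢ) / (Σ P·[cation]ᵢ + Σ P·[anion]ₒ)]
Numerator = 1×3.03 + 0.07×150 + 0.36×37.0 = 26.85
Denominator = 1×132 + 0.07×11.3 + 0.36×112 = 173.1
Vm = 24.4 · ln(0.1551) = 24.4 × (-1.8637) = -45.47 mV

-45 mV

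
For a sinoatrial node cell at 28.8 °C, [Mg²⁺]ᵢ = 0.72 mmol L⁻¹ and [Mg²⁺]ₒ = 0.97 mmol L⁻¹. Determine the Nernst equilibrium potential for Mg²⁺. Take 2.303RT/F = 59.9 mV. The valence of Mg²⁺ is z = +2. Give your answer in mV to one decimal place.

3.9 mV

E = (59.9/z) · log₁₀([Mg²⁺]_out/[Mg²⁺]_in) with z = +2.
= (59.9/2) · log₁₀(0.97/0.72) = 29.95 · log₁₀(1.347)
= 29.95 · (0.1294) = 3.88 mV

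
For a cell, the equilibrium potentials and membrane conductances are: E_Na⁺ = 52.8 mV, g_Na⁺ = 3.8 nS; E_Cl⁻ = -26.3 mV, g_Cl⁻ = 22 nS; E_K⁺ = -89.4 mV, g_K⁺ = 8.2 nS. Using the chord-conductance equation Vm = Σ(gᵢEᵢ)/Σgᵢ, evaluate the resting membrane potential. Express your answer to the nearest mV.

Σ gᵢEᵢ = 3.8·(52.8) + 22·(-26.3) + 8.2·(-89.4) = -1111.04
Σ gᵢ = 3.8 + 22 + 8.2 = 34
Vm = -1111.04 / 34 = -32.68 mV

-33 mV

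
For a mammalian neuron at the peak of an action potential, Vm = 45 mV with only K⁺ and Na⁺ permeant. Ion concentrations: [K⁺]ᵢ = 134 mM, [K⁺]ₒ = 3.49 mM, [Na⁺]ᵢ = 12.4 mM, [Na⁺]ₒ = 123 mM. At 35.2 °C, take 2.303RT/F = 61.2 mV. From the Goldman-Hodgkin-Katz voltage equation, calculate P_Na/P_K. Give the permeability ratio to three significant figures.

Let α = P_Na/P_K. GHK: Vm = 61.2·log₁₀[(Kₒ + α·Naₒ)/(Kᵢ + α·Naᵢ)].
10^(Vm/61.2) = 10^(45.0/61.2) = 5.4362
So 5.4362·(Kᵢ + α·Naᵢ) = Kₒ + α·Naₒ → α = (5.4362·134.0 − 3.49) / (123.0 − 5.4362·12.4)
α = (728.4 − 3.49) / (123.0 − 67.41) = 725/55.59 = 13.04

13.0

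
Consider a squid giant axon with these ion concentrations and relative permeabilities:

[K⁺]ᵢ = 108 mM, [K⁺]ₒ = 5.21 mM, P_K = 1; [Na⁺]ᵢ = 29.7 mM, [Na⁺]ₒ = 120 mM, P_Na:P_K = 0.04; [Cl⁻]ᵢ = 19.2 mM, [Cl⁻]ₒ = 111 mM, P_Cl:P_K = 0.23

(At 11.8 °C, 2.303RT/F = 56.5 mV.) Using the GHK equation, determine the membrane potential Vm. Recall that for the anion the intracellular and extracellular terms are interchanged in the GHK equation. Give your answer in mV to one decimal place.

Vm = 56.5 · log₁₀[(Σ P·[cation]ₒ + Σ P·[anion]ᵢ) / (Σ P·[cation]ᵢ + Σ P·[anion]ₒ)]
Numerator = 1×5.21 + 0.04×120 + 0.23×19.2 = 14.43
Denominator = 1×108 + 0.04×29.7 + 0.23×111 = 134.7
Vm = 56.5 · log₁₀(0.10708) = 56.5 × (-0.9703) = -54.82 mV

-54.8 mV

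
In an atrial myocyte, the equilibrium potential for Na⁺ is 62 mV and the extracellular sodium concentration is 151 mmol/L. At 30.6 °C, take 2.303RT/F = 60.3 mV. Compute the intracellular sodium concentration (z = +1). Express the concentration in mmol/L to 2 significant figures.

14 mmol/L

Nernst: E = (60.3/1) · log₁₀([out]/[in]), so log₁₀([out]/[in]) = 62.0 × 1 / 60.3 = 1.0282.
[out]/[in] = 10^(1.0282) = 10.67.
[in] = 151 / 10.67 = 14.15 mmol/L.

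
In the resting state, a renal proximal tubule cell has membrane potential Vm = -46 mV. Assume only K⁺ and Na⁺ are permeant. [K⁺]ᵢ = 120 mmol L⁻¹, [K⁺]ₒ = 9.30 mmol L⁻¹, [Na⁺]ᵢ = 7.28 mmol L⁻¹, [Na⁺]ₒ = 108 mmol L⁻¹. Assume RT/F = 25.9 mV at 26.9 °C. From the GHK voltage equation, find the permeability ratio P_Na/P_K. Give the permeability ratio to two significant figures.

Let α = P_Na/P_K. GHK: Vm = 25.9·ln[(Kₒ + α·Naₒ)/(Kᵢ + α·Naᵢ)].
e^(Vm/25.9) = e^(-46.0/25.9) = 0.1693
So 0.1693·(Kᵢ + α·Naᵢ) = Kₒ + α·Naₒ → α = (0.1693·120.0 − 9.3) / (108.0 − 0.1693·7.28)
α = (20.32 − 9.3) / (108.0 − 1.233) = 11.02/106.8 = 0.1032

0.10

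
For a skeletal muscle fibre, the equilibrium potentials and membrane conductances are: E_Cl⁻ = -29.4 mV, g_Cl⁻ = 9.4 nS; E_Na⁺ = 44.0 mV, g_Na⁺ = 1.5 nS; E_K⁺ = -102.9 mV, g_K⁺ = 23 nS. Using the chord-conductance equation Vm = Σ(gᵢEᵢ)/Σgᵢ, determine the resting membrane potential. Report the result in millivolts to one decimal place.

Σ gᵢEᵢ = 9.4·(-29.4) + 1.5·(44.0) + 23·(-102.9) = -2577.06
Σ gᵢ = 9.4 + 1.5 + 23 = 33.9
Vm = -2577.06 / 33.9 = -76.02 mV

-76.0 mV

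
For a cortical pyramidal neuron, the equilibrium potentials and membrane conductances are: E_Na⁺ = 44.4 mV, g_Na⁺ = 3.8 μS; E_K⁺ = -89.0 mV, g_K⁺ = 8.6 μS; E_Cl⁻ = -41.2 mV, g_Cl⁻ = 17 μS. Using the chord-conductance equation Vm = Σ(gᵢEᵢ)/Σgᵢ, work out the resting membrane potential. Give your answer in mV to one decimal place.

Σ gᵢEᵢ = 3.8·(44.4) + 8.6·(-89.0) + 17·(-41.2) = -1297.08
Σ gᵢ = 3.8 + 8.6 + 17 = 29.4
Vm = -1297.08 / 29.4 = -44.12 mV

-44.1 mV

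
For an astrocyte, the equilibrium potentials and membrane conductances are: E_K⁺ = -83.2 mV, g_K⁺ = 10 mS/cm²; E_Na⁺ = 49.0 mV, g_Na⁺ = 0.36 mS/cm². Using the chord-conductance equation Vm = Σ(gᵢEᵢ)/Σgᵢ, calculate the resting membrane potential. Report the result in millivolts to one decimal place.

-78.6 mV

Σ gᵢEᵢ = 10·(-83.2) + 0.36·(49.0) = -814.36
Σ gᵢ = 10 + 0.36 = 10.36
Vm = -814.36 / 10.36 = -78.61 mV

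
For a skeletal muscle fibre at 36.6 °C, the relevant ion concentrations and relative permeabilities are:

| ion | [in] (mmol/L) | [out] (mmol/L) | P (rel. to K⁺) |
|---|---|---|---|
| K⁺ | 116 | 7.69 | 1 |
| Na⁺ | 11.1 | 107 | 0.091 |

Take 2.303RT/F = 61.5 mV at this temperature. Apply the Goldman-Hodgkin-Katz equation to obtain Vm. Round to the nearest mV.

Vm = 61.5 · log₁₀[(Σ P·[cation]ₒ + Σ P·[anion]ᵢ) / (Σ P·[cation]ᵢ + Σ P·[anion]ₒ)]
Numerator = 1×7.69 + 0.091×107 = 17.43
Denominator = 1×116 + 0.091×11.1 = 117
Vm = 61.5 · log₁₀(0.14894) = 61.5 × (-0.8270) = -50.86 mV

-51 mV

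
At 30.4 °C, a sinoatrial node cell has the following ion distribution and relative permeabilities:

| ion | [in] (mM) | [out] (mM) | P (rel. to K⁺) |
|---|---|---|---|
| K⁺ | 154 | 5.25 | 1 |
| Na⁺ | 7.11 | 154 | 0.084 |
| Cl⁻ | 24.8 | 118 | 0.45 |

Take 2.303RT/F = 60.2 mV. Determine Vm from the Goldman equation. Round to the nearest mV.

-51 mV

Vm = 60.2 · log₁₀[(Σ P·[cation]ₒ + Σ P·[anion]ᵢ) / (Σ P·[cation]ᵢ + Σ P·[anion]ₒ)]
Numerator = 1×5.25 + 0.084×154 + 0.45×24.8 = 29.35
Denominator = 1×154 + 0.084×7.11 + 0.45×118 = 207.7
Vm = 60.2 · log₁₀(0.14129) = 60.2 × (-0.8499) = -51.16 mV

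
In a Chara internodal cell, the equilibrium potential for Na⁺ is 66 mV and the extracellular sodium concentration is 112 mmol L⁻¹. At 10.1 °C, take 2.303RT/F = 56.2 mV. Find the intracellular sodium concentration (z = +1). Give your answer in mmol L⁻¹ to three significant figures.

7.50 mmol L⁻¹

Nernst: E = (56.2/1) · log₁₀([out]/[in]), so log₁₀([out]/[in]) = 66.0 × 1 / 56.2 = 1.1744.
[out]/[in] = 10^(1.1744) = 14.94.
[in] = 112 / 14.94 = 7.496 mmol L⁻¹.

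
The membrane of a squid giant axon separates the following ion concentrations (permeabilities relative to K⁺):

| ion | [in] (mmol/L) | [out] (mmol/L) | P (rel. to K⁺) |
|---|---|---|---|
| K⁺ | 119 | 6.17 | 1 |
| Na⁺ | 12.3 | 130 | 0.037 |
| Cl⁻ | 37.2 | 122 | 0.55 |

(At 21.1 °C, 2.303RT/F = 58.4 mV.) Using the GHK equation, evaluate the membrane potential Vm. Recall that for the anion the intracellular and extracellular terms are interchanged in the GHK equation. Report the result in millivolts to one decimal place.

-45.2 mV

Vm = 58.4 · log₁₀[(Σ P·[cation]ₒ + Σ P·[anion]ᵢ) / (Σ P·[cation]ᵢ + Σ P·[anion]ₒ)]
Numerator = 1×6.17 + 0.037×130 + 0.55×37.2 = 31.44
Denominator = 1×119 + 0.037×12.3 + 0.55×122 = 186.6
Vm = 58.4 · log₁₀(0.16853) = 58.4 × (-0.7733) = -45.16 mV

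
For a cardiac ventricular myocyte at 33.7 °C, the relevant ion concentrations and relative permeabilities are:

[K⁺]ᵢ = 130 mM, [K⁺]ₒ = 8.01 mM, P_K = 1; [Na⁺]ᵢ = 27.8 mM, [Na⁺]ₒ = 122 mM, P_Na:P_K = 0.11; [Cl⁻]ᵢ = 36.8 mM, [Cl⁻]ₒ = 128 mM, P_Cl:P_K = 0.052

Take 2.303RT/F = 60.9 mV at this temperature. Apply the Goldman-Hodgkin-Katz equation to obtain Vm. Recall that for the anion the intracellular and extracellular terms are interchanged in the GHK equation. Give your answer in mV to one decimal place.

Vm = 60.9 · log₁₀[(Σ P·[cation]ₒ + Σ P·[anion]ᵢ) / (Σ P·[cation]ᵢ + Σ P·[anion]ₒ)]
Numerator = 1×8.01 + 0.11×122 + 0.052×36.8 = 23.34
Denominator = 1×130 + 0.11×27.8 + 0.052×128 = 139.7
Vm = 60.9 · log₁₀(0.16708) = 60.9 × (-0.7771) = -47.32 mV

-47.3 mV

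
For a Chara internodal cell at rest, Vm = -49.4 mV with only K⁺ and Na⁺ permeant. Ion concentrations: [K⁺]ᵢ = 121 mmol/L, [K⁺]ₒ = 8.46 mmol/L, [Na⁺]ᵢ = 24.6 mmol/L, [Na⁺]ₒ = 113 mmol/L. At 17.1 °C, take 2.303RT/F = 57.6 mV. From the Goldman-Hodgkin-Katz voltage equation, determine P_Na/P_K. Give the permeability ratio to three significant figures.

0.0760

Let α = P_Na/P_K. GHK: Vm = 57.6·log₁₀[(Kₒ + α·Naₒ)/(Kᵢ + α·Naᵢ)].
10^(Vm/57.6) = 10^(-49.4/57.6) = 0.13879
So 0.13879·(Kᵢ + α·Naᵢ) = Kₒ + α·Naₒ → α = (0.13879·121.0 − 8.46) / (113.0 − 0.13879·24.6)
α = (16.79 − 8.46) / (113.0 − 3.414) = 8.334/109.6 = 0.07605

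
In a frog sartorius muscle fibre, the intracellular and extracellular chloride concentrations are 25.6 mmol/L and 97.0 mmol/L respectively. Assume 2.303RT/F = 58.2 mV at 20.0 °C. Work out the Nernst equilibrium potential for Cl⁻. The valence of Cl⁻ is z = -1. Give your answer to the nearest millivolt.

-34 mV

E = (58.2/z) · log₁₀([Cl⁻]_out/[Cl⁻]_in) with z = -1.
For an anion, dividing by z = -1 reverses the sign.
= (58.2/-1) · log₁₀(97.0/25.6) = -58.20 · log₁₀(3.789)
= -58.20 · (0.5785) = -33.67 mV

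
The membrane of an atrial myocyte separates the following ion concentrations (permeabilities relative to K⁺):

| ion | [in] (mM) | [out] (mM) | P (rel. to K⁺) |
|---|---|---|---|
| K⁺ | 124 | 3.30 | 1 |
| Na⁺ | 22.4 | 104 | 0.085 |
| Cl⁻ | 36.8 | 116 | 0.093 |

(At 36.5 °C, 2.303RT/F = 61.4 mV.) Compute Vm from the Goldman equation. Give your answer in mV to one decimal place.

Vm = 61.4 · log₁₀[(Σ P·[cation]ₒ + Σ P·[anion]ᵢ) / (Σ P·[cation]ᵢ + Σ P·[anion]ₒ)]
Numerator = 1×3.30 + 0.085×104 + 0.093×36.8 = 15.56
Denominator = 1×124 + 0.085×22.4 + 0.093×116 = 136.7
Vm = 61.4 · log₁₀(0.11385) = 61.4 × (-0.9437) = -57.94 mV

-57.9 mV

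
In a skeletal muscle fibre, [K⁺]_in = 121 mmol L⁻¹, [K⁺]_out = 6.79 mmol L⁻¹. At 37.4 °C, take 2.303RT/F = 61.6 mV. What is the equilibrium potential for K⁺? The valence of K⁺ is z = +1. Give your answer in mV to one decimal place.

-77.1 mV

E = (61.6/z) · log₁₀([K⁺]_out/[K⁺]_in) with z = +1.
= (61.6/1) · log₁₀(6.79/121) = 61.60 · log₁₀(0.05612)
= 61.60 · (-1.2509) = -77.06 mV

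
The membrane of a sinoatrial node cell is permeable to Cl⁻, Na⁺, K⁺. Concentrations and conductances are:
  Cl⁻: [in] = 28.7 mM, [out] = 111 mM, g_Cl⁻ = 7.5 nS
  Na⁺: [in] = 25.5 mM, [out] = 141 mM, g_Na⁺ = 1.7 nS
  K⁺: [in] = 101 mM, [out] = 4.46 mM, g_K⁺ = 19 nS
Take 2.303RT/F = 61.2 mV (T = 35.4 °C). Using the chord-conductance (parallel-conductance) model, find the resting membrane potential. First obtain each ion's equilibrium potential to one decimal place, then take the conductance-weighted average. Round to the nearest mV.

E_Cl⁻ = (61.2/-1)·log₁₀(111/28.7) = -36.0 mV
E_Na⁺ = (61.2/1)·log₁₀(141/25.5) = 45.5 mV
E_K⁺ = (61.2/1)·log₁₀(4.46/101) = -82.9 mV
Vm = (Σ gᵢEᵢ)/(Σ gᵢ) = (7.5·-36.0 + 1.7·45.5 + 19·-82.9) / (7.5 + 1.7 + 19)
= -1767.75 / 28.2 = -62.69 mV

-63 mV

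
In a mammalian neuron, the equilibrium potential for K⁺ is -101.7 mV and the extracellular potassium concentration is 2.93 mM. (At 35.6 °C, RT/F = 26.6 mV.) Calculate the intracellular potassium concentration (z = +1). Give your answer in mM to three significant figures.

Nernst: E = (26.6/1) · ln([out]/[in]), so ln([out]/[in]) = -101.7 × 1 / 26.6 = -3.8233.
[out]/[in] = e^(-3.8233) = 0.02186.
[in] = 2.93 / 0.02186 = 134.1 mM.

134 mM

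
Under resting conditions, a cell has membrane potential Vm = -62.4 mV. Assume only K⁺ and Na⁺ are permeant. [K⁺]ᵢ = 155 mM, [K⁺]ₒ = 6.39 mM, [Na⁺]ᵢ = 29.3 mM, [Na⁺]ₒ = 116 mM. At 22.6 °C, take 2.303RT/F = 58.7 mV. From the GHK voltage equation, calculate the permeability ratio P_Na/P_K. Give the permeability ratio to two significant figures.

0.062

Let α = P_Na/P_K. GHK: Vm = 58.7·log₁₀[(Kₒ + α·Naₒ)/(Kᵢ + α·Naᵢ)].
10^(Vm/58.7) = 10^(-62.4/58.7) = 0.08649
So 0.08649·(Kᵢ + α·Naᵢ) = Kₒ + α·Naₒ → α = (0.08649·155.0 − 6.39) / (116.0 − 0.08649·29.3)
α = (13.41 − 6.39) / (116.0 − 2.534) = 7.016/113.5 = 0.06183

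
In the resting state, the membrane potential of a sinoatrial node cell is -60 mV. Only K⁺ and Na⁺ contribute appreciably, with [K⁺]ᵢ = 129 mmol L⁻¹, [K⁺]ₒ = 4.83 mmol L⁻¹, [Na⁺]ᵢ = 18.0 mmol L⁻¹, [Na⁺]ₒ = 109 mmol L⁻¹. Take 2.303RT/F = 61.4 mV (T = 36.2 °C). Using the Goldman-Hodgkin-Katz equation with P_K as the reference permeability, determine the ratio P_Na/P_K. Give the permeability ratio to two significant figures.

Let α = P_Na/P_K. GHK: Vm = 61.4·log₁₀[(Kₒ + α·Naₒ)/(Kᵢ + α·Naᵢ)].
10^(Vm/61.4) = 10^(-60.0/61.4) = 0.10539
So 0.10539·(Kᵢ + α·Naᵢ) = Kₒ + α·Naₒ → α = (0.10539·129.0 − 4.83) / (109.0 − 0.10539·18.0)
α = (13.6 − 4.83) / (109.0 − 1.897) = 8.765/107.1 = 0.08184

0.082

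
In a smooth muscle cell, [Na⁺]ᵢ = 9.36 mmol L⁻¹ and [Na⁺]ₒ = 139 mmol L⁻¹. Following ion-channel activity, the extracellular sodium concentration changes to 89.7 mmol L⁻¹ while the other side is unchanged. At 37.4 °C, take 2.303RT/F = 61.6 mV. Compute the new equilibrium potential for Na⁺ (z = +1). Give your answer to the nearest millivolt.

After the shift: [Na⁺]_out = 89.7, [Na⁺]_in = 9.36 mmol L⁻¹.
E_new = (61.6/1)·log₁₀(89.7/9.36) = 61.60 · (0.9815) = 60.46 mV

60 mV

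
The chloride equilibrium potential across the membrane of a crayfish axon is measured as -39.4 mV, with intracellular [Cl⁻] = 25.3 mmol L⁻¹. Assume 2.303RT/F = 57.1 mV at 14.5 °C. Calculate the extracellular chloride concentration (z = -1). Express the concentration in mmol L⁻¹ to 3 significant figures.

124 mmol L⁻¹

Nernst: E = (57.1/-1) · log₁₀([out]/[in]), so log₁₀([out]/[in]) = -39.4 × -1 / 57.1 = 0.6900.
[out]/[in] = 10^(0.6900) = 4.898.
[out] = 4.898 × 25.3 = 123.9 mmol L⁻¹.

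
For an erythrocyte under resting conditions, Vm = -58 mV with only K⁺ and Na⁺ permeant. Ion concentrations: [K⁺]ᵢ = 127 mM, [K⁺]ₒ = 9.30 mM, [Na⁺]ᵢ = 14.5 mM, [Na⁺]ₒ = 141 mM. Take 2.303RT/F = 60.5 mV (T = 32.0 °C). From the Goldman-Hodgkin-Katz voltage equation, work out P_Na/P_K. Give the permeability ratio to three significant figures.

Let α = P_Na/P_K. GHK: Vm = 60.5·log₁₀[(Kₒ + α·Naₒ)/(Kᵢ + α·Naᵢ)].
10^(Vm/60.5) = 10^(-58.0/60.5) = 0.10998
So 0.10998·(Kᵢ + α·Naᵢ) = Kₒ + α·Naₒ → α = (0.10998·127.0 − 9.3) / (141.0 − 0.10998·14.5)
α = (13.97 − 9.3) / (141.0 − 1.595) = 4.668/139.4 = 0.03348

0.0335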